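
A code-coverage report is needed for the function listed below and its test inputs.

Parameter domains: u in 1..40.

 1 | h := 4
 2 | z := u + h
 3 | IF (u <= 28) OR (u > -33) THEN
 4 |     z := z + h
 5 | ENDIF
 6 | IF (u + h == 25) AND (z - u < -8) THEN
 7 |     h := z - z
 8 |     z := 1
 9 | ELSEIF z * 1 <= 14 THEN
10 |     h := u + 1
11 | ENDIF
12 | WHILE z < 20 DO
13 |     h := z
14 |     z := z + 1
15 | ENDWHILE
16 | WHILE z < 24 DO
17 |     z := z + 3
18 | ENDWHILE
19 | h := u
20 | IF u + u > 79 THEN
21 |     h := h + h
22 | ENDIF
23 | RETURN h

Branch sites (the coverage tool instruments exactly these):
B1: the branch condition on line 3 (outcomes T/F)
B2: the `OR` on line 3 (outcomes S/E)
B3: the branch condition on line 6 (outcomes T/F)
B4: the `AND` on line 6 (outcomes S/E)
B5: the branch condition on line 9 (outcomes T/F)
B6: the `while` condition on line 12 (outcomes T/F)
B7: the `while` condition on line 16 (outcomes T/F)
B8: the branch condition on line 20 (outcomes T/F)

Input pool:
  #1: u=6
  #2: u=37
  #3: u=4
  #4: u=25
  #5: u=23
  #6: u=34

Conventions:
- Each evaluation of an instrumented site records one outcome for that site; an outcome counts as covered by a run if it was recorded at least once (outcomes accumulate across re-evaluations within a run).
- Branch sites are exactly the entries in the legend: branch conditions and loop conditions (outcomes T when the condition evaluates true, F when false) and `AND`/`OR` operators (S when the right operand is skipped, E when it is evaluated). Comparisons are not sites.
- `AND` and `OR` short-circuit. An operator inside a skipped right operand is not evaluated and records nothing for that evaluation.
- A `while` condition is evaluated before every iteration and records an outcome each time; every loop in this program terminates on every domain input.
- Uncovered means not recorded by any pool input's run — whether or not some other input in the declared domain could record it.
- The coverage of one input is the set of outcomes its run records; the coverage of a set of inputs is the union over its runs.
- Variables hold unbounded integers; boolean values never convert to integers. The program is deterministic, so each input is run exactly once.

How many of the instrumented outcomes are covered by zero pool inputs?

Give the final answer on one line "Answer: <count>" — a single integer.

input #1 (u=6): events B2->S, B1->T, B4->S, B3->F, B5->T, B6->T, B6->T, B6->T, B6->T, B6->T, B6->T, B6->F, B7->T, B7->T, ...; covers B1=T, B2=S, B3=F, B4=S, B5=T, B6=T, B6=F, B7=T, B7=F, B8=F
input #2 (u=37): events B2->E, B1->T, B4->S, B3->F, B5->F, B6->F, B7->F, B8->F; covers B1=T, B2=E, B3=F, B4=S, B5=F, B6=F, B7=F, B8=F
input #3 (u=4): events B2->S, B1->T, B4->S, B3->F, B5->T, B6->T, B6->T, B6->T, B6->T, B6->T, B6->T, B6->T, B6->T, B6->F, ...; covers B1=T, B2=S, B3=F, B4=S, B5=T, B6=T, B6=F, B7=T, B7=F, B8=F
input #4 (u=25): events B2->S, B1->T, B4->S, B3->F, B5->F, B6->F, B7->F, B8->F; covers B1=T, B2=S, B3=F, B4=S, B5=F, B6=F, B7=F, B8=F
input #5 (u=23): events B2->S, B1->T, B4->S, B3->F, B5->F, B6->F, B7->F, B8->F; covers B1=T, B2=S, B3=F, B4=S, B5=F, B6=F, B7=F, B8=F
input #6 (u=34): events B2->E, B1->T, B4->S, B3->F, B5->F, B6->F, B7->F, B8->F; covers B1=T, B2=E, B3=F, B4=S, B5=F, B6=F, B7=F, B8=F
union over the pool: B1=T, B2=S, B2=E, B3=F, B4=S, B5=T, B5=F, B6=T, B6=F, B7=T, B7=F, B8=F
uncovered (4 of 16): B1=F, B3=T, B4=E, B8=T

Answer: 4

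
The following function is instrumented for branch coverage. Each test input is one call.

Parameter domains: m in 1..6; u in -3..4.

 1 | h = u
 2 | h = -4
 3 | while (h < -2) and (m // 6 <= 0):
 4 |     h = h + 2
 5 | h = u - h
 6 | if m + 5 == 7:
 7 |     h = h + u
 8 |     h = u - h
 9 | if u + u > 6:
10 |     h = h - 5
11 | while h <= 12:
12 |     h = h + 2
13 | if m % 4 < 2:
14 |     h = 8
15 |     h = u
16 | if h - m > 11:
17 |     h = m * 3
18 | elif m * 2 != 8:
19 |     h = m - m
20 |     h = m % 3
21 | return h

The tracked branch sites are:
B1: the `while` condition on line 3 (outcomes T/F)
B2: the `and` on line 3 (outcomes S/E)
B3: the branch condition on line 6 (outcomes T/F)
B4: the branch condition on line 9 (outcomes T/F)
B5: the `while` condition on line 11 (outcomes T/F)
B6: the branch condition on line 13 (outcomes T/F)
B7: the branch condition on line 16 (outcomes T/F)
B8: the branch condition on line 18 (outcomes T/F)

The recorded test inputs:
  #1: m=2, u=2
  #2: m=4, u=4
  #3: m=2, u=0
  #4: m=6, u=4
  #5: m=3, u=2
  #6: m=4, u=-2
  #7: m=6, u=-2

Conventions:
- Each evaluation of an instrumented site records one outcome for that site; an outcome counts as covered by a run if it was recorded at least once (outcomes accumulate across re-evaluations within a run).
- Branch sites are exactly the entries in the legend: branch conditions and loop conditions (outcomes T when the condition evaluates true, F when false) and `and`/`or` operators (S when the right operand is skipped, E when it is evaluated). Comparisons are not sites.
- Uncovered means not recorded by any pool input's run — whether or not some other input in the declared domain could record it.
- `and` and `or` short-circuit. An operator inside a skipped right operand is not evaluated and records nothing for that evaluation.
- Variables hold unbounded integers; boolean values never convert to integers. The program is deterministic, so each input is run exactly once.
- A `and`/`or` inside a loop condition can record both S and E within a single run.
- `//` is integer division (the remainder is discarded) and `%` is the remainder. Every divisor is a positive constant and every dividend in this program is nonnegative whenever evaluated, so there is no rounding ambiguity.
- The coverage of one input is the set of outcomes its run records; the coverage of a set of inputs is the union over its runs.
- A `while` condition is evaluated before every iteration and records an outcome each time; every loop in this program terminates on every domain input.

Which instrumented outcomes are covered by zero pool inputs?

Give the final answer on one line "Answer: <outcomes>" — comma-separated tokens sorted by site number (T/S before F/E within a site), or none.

#1 (m=2, u=2) -> B2->E, B1->T, B2->S, B1->F, B3->T, B4->F, B5->T, B5->T, B5->T, B5->T, B5->T, B5->T, B5->T, B5->T, ...; covered: B1=T, B1=F, B2=S, B2=E, B3=T, B4=F, B5=T, B5=F, B6=F, B7=T
#2 (m=4, u=4) -> B2->E, B1->T, B2->S, B1->F, B3->F, B4->T, B5->T, B5->T, B5->T, B5->T, B5->T, B5->T, B5->F, B6->T, ...; covered: B1=T, B1=F, B2=S, B2=E, B3=F, B4=T, B5=T, B5=F, B6=T, B7=F, B8=F
#3 (m=2, u=0) -> B2->E, B1->T, B2->S, B1->F, B3->T, B4->F, B5->T, B5->T, B5->T, B5->T, B5->T, B5->T, B5->T, B5->T, ...; covered: B1=T, B1=F, B2=S, B2=E, B3=T, B4=F, B5=T, B5=F, B6=F, B7=T
#4 (m=6, u=4) -> B2->E, B1->F, B3->F, B4->T, B5->T, B5->T, B5->T, B5->T, B5->T, B5->F, B6->F, B7->F, B8->T; covered: B1=F, B2=E, B3=F, B4=T, B5=T, B5=F, B6=F, B7=F, B8=T
#5 (m=3, u=2) -> B2->E, B1->T, B2->S, B1->F, B3->F, B4->F, B5->T, B5->T, B5->T, B5->T, B5->T, B5->F, B6->F, B7->F, ...; covered: B1=T, B1=F, B2=S, B2=E, B3=F, B4=F, B5=T, B5=F, B6=F, B7=F, B8=T
#6 (m=4, u=-2) -> B2->E, B1->T, B2->S, B1->F, B3->F, B4->F, B5->T, B5->T, B5->T, B5->T, B5->T, B5->T, B5->T, B5->F, ...; covered: B1=T, B1=F, B2=S, B2=E, B3=F, B4=F, B5=T, B5=F, B6=T, B7=F, B8=F
#7 (m=6, u=-2) -> B2->E, B1->F, B3->F, B4->F, B5->T, B5->T, B5->T, B5->T, B5->T, B5->T, B5->F, B6->F, B7->F, B8->T; covered: B1=F, B2=E, B3=F, B4=F, B5=T, B5=F, B6=F, B7=F, B8=T
union over the pool: B1=T, B1=F, B2=S, B2=E, B3=T, B3=F, B4=T, B4=F, B5=T, B5=F, B6=T, B6=F, B7=T, B7=F, B8=T, B8=F
uncovered (0 of 16): none

Answer: none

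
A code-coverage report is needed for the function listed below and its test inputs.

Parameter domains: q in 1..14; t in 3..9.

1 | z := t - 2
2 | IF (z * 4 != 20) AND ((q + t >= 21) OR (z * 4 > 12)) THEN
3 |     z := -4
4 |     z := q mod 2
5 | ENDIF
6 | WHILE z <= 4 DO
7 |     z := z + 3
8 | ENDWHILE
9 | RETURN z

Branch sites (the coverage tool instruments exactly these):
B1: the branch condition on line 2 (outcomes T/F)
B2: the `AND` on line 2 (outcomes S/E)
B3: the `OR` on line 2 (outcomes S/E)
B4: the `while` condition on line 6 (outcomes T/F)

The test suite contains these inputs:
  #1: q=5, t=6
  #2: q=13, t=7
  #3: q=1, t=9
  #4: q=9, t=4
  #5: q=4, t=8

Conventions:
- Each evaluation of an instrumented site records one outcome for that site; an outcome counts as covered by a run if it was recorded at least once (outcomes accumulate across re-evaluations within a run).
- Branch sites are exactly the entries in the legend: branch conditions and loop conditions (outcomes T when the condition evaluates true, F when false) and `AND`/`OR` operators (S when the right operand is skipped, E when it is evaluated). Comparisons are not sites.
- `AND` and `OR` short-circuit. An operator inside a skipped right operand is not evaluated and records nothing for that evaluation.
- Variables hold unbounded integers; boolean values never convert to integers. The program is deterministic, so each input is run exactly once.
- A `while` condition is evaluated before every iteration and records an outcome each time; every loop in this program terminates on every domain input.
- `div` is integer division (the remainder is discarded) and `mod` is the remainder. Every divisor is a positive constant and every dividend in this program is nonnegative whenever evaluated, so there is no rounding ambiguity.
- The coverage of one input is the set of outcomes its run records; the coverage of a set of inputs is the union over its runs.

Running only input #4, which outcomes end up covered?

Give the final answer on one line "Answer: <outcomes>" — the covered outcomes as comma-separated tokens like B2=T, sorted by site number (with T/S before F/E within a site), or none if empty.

Event log for input #4 (q=9, t=4):
  B2->E, B3->E, B1->F, B4->T, B4->F
distinct outcomes covered: B1=F, B2=E, B3=E, B4=T, B4=F

Answer: B1=F, B2=E, B3=E, B4=T, B4=F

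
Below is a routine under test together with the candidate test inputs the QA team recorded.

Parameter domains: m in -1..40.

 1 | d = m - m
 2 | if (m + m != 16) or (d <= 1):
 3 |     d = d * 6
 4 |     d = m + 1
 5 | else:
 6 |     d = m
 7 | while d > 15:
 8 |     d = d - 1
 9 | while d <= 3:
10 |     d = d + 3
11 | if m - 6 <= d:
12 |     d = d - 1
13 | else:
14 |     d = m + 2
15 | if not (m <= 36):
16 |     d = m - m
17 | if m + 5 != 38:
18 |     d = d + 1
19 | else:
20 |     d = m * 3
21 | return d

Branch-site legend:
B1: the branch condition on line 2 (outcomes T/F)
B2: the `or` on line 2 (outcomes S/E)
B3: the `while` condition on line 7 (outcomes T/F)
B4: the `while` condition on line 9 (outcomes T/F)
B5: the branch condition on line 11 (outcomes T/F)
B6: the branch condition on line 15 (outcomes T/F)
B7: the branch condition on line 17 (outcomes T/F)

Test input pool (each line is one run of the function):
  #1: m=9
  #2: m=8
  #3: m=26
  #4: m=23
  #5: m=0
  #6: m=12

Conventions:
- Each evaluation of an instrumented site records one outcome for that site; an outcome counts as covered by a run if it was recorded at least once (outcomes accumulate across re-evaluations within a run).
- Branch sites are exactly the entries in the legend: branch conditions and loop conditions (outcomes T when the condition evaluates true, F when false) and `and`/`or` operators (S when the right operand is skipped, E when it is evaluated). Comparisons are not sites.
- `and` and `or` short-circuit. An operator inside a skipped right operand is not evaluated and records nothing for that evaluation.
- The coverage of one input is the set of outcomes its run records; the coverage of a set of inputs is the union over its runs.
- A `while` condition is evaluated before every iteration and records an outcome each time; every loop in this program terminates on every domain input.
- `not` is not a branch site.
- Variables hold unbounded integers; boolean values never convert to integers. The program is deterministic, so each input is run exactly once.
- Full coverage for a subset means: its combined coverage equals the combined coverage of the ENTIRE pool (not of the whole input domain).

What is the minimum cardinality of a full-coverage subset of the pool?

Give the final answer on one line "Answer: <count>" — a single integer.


#1 (m=9) -> B2->S, B1->T, B3->F, B4->F, B5->T, B6->F, B7->T; covered: B1=T, B2=S, B3=F, B4=F, B5=T, B6=F, B7=T
#2 (m=8) -> B2->E, B1->T, B3->F, B4->F, B5->T, B6->F, B7->T; covered: B1=T, B2=E, B3=F, B4=F, B5=T, B6=F, B7=T
#3 (m=26) -> B2->S, B1->T, B3->T, B3->T, B3->T, B3->T, B3->T, B3->T, B3->T, B3->T, B3->T, B3->T, B3->T, B3->T, ...; covered: B1=T, B2=S, B3=T, B3=F, B4=F, B5=F, B6=F, B7=T
#4 (m=23) -> B2->S, B1->T, B3->T, B3->T, B3->T, B3->T, B3->T, B3->T, B3->T, B3->T, B3->T, B3->F, B4->F, B5->F, ...; covered: B1=T, B2=S, B3=T, B3=F, B4=F, B5=F, B6=F, B7=T
#5 (m=0) -> B2->S, B1->T, B3->F, B4->T, B4->F, B5->T, B6->F, B7->T; covered: B1=T, B2=S, B3=F, B4=T, B4=F, B5=T, B6=F, B7=T
#6 (m=12) -> B2->S, B1->T, B3->F, B4->F, B5->T, B6->F, B7->T; covered: B1=T, B2=S, B3=F, B4=F, B5=T, B6=F, B7=T
together the pool reaches 11 outcomes: B1=T, B2=S, B2=E, B3=T, B3=F, B4=T, B4=F, B5=T, B5=F, B6=F, B7=T
no size-1 subset reaches all 11 outcomes (best union: 8/11)
no size-2 subset reaches all 11 outcomes (best union: 10/11)
the canonical winner is {2, 3, 5}: size 3, full 11-outcome coverage, earliest index list among size-3 covers
Answer: 3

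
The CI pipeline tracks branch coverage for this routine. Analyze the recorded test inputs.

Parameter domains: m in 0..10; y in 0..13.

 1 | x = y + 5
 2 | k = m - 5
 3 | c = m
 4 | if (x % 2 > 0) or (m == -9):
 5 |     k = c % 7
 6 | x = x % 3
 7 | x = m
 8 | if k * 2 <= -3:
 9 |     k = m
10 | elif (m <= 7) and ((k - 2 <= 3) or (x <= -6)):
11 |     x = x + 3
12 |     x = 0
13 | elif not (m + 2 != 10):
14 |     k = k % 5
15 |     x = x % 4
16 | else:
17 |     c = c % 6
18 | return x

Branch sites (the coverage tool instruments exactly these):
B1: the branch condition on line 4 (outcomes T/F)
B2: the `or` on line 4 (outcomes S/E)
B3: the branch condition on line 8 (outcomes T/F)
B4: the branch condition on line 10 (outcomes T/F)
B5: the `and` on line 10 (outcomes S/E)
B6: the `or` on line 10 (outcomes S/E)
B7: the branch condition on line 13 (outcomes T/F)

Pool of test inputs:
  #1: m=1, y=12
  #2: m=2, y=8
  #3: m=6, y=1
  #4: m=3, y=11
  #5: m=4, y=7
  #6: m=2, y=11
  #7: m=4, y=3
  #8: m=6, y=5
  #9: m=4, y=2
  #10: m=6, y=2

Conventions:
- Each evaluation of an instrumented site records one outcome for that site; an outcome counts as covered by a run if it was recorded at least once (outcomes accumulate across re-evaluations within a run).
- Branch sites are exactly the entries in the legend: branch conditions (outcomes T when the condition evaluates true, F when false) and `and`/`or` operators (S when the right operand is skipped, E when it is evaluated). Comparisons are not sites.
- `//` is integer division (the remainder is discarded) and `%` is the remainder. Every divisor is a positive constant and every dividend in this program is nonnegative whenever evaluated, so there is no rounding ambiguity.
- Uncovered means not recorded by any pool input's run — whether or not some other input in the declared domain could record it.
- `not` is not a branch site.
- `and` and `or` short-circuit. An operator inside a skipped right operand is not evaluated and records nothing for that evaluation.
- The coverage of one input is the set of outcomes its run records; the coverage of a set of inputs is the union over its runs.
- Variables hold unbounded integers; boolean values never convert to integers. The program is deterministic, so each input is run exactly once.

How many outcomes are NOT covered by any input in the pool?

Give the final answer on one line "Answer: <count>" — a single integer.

test 1 (m=1, y=12) fires B2->S, B1->T, B3->F, B5->E, B6->S, B4->T; hits B1=T, B2=S, B3=F, B4=T, B5=E, B6=S
test 2 (m=2, y=8) fires B2->S, B1->T, B3->F, B5->E, B6->S, B4->T; hits B1=T, B2=S, B3=F, B4=T, B5=E, B6=S
test 3 (m=6, y=1) fires B2->E, B1->F, B3->F, B5->E, B6->S, B4->T; hits B1=F, B2=E, B3=F, B4=T, B5=E, B6=S
test 4 (m=3, y=11) fires B2->E, B1->F, B3->T; hits B1=F, B2=E, B3=T
test 5 (m=4, y=7) fires B2->E, B1->F, B3->F, B5->E, B6->S, B4->T; hits B1=F, B2=E, B3=F, B4=T, B5=E, B6=S
test 6 (m=2, y=11) fires B2->E, B1->F, B3->T; hits B1=F, B2=E, B3=T
test 7 (m=4, y=3) fires B2->E, B1->F, B3->F, B5->E, B6->S, B4->T; hits B1=F, B2=E, B3=F, B4=T, B5=E, B6=S
test 8 (m=6, y=5) fires B2->E, B1->F, B3->F, B5->E, B6->S, B4->T; hits B1=F, B2=E, B3=F, B4=T, B5=E, B6=S
test 9 (m=4, y=2) fires B2->S, B1->T, B3->F, B5->E, B6->S, B4->T; hits B1=T, B2=S, B3=F, B4=T, B5=E, B6=S
test 10 (m=6, y=2) fires B2->S, B1->T, B3->F, B5->E, B6->E, B4->F, B7->F; hits B1=T, B2=S, B3=F, B4=F, B5=E, B6=E, B7=F
union over the pool: B1=T, B1=F, B2=S, B2=E, B3=T, B3=F, B4=T, B4=F, B5=E, B6=S, B6=E, B7=F
uncovered (2 of 14): B5=S, B7=T

Answer: 2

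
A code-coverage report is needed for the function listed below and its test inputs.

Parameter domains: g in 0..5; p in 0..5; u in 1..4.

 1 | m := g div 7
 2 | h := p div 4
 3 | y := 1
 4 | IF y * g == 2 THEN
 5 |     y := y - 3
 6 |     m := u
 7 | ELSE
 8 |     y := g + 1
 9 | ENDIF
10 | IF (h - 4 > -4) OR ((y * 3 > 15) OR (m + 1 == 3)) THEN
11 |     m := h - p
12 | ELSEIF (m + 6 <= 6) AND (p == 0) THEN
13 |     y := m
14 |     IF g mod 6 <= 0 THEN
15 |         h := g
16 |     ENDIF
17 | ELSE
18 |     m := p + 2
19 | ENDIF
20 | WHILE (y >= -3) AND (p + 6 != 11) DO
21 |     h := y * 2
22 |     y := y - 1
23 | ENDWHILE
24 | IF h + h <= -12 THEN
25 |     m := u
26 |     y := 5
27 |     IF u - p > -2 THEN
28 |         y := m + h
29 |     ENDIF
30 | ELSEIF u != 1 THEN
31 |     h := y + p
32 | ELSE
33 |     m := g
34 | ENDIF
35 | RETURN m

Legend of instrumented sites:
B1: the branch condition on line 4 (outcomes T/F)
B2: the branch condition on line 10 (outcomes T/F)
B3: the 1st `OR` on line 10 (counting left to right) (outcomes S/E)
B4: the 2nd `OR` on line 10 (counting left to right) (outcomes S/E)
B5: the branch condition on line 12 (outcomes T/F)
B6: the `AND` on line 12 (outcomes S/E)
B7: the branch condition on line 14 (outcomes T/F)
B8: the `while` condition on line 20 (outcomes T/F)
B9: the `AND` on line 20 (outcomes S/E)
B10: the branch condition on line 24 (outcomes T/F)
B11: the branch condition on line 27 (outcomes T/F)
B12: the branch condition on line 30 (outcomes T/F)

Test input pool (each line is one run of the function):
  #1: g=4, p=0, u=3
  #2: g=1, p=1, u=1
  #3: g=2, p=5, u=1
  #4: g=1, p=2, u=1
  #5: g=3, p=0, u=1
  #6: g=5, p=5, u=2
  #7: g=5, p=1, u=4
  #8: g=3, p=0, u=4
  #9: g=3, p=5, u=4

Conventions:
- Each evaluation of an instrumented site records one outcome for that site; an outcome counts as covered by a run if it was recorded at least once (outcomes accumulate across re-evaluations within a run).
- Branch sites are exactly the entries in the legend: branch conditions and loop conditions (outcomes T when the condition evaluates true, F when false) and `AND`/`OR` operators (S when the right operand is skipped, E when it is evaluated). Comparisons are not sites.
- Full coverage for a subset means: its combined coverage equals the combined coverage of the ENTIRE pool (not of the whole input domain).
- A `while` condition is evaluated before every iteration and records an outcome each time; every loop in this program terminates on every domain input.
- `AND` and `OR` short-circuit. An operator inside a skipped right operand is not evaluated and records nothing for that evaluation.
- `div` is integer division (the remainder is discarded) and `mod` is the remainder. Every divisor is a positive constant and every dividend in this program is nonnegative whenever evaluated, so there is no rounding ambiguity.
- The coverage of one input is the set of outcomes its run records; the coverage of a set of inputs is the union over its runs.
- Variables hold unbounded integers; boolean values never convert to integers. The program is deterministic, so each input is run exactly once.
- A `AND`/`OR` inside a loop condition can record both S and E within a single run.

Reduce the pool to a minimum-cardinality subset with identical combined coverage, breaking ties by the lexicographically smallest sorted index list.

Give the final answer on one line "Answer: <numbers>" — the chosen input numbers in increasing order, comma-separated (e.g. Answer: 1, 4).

run #1 (g=4, p=0, u=3) runs B1->F, B3->E, B4->E, B2->F, B6->E, B5->T, B7->F, B9->E, B8->T, B9->E, B8->T, B9->E, B8->T, B9->E, ...; records B1=F, B2=F, B3=E, B4=E, B5=T, B6=E, B7=F, B8=T, B8=F, B9=S, B9=E, B10=T, B11=T
run #2 (g=1, p=1, u=1) runs B1->F, B3->E, B4->E, B2->F, B6->E, B5->F, B9->E, B8->T, B9->E, B8->T, B9->E, B8->T, B9->E, B8->T, ...; records B1=F, B2=F, B3=E, B4=E, B5=F, B6=E, B8=T, B8=F, B9=S, B9=E, B10=T, B11=T
run #3 (g=2, p=5, u=1) runs B1->T, B3->S, B2->T, B9->E, B8->F, B10->F, B12->F; records B1=T, B2=T, B3=S, B8=F, B9=E, B10=F, B12=F
run #4 (g=1, p=2, u=1) runs B1->F, B3->E, B4->E, B2->F, B6->E, B5->F, B9->E, B8->T, B9->E, B8->T, B9->E, B8->T, B9->E, B8->T, ...; records B1=F, B2=F, B3=E, B4=E, B5=F, B6=E, B8=T, B8=F, B9=S, B9=E, B10=T, B11=T
run #5 (g=3, p=0, u=1) runs B1->F, B3->E, B4->E, B2->F, B6->E, B5->T, B7->F, B9->E, B8->T, B9->E, B8->T, B9->E, B8->T, B9->E, ...; records B1=F, B2=F, B3=E, B4=E, B5=T, B6=E, B7=F, B8=T, B8=F, B9=S, B9=E, B10=T, B11=T
run #6 (g=5, p=5, u=2) runs B1->F, B3->S, B2->T, B9->E, B8->F, B10->F, B12->T; records B1=F, B2=T, B3=S, B8=F, B9=E, B10=F, B12=T
run #7 (g=5, p=1, u=4) runs B1->F, B3->E, B4->S, B2->T, B9->E, B8->T, B9->E, B8->T, B9->E, B8->T, B9->E, B8->T, B9->E, B8->T, ...; records B1=F, B2=T, B3=E, B4=S, B8=T, B8=F, B9=S, B9=E, B10=T, B11=T
run #8 (g=3, p=0, u=4) runs B1->F, B3->E, B4->E, B2->F, B6->E, B5->T, B7->F, B9->E, B8->T, B9->E, B8->T, B9->E, B8->T, B9->E, ...; records B1=F, B2=F, B3=E, B4=E, B5=T, B6=E, B7=F, B8=T, B8=F, B9=S, B9=E, B10=T, B11=T
run #9 (g=3, p=5, u=4) runs B1->F, B3->S, B2->T, B9->E, B8->F, B10->F, B12->T; records B1=F, B2=T, B3=S, B8=F, B9=E, B10=F, B12=T
together the pool reaches 21 outcomes: B1=T, B1=F, B2=T, B2=F, B3=S, B3=E, B4=S, B4=E, B5=T, B5=F, B6=E, B7=F, B8=T, B8=F, B9=S, B9=E, B10=T, B10=F, B11=T, B12=T, B12=F
no size-1 subset reaches all 21 outcomes (best union: 13/21)
no size-2 subset reaches all 21 outcomes (best union: 18/21)
no size-3 subset reaches all 21 outcomes (best union: 19/21)
no size-4 subset reaches all 21 outcomes (best union: 20/21)
size 5: inputs {1, 2, 3, 6, 7} cover all 21 outcomes, and no lexicographically smaller subset of this size does

Answer: 1, 2, 3, 6, 7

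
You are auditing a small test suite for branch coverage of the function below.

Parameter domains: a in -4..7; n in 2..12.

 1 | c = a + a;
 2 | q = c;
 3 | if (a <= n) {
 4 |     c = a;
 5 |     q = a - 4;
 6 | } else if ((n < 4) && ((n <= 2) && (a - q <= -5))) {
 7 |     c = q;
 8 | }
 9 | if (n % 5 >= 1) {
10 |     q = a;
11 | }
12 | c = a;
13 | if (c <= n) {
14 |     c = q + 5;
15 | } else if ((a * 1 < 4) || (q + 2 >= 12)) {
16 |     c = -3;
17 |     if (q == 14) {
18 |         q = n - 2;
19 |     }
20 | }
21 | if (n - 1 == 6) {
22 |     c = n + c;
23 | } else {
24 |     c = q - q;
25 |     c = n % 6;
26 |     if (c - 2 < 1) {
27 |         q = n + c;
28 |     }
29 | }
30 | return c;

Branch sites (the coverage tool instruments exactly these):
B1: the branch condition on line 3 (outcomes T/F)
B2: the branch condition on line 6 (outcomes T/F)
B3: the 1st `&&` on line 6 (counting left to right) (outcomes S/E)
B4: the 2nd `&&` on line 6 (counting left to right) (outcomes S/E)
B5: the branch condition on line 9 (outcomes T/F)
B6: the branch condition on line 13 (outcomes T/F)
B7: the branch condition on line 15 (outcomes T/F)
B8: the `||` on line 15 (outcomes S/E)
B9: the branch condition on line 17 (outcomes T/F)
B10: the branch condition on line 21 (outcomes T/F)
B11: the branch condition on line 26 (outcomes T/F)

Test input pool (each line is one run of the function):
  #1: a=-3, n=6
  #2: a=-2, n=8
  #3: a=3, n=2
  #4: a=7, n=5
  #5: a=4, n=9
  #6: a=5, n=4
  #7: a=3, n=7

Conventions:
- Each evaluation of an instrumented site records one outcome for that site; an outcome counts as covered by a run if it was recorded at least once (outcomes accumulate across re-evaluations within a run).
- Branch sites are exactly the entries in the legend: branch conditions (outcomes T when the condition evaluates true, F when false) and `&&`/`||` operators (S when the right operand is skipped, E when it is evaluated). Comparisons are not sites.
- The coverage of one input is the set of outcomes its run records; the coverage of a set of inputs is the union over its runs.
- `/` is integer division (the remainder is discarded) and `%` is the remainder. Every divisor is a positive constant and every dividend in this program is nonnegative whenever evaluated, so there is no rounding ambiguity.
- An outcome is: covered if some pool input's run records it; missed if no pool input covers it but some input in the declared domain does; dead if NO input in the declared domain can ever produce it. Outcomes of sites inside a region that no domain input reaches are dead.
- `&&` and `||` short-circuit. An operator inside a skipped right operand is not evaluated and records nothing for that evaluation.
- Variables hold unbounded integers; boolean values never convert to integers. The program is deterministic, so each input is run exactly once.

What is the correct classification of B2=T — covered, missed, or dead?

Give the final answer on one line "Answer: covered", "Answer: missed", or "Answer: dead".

no pool input records B2=T
but domain input (a=5, n=2) does record it -> reachable, so missed

Answer: missed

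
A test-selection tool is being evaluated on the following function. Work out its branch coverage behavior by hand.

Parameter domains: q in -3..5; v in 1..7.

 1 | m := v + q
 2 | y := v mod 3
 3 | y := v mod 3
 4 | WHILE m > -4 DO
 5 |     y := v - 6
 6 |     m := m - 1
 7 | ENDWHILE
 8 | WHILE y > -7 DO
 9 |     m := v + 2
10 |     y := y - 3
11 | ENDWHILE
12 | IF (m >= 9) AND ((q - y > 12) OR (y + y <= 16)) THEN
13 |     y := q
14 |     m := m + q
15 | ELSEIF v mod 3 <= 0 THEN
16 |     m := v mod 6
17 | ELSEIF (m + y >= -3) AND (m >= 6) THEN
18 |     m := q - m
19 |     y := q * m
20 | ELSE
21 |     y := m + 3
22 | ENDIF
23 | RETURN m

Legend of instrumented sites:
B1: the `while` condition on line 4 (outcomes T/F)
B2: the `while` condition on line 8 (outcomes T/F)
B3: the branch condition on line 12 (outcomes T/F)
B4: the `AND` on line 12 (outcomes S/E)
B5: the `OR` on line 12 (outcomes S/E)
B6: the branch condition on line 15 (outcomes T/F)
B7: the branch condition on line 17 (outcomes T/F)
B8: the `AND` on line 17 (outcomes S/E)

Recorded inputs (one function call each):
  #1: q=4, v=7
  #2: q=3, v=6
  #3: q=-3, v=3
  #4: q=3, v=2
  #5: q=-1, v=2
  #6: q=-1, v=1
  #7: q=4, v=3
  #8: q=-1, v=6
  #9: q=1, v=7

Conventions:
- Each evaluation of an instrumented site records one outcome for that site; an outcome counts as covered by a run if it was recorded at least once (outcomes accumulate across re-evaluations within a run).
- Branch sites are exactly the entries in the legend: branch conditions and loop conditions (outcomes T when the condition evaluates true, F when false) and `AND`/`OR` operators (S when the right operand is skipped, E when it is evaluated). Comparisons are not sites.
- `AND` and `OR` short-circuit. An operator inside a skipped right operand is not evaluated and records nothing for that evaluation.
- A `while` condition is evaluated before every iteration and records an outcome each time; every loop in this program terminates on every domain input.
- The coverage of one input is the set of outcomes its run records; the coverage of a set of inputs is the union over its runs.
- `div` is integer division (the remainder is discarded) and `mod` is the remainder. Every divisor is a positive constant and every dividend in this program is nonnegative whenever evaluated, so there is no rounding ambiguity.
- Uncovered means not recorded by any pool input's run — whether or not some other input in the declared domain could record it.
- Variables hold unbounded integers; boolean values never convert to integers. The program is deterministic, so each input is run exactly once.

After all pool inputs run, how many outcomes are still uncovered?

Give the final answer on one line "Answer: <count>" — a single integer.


input #1, q=4, v=7: outcomes B1=T, B1=F, B2=T, B2=F, B3=T, B4=E, B5=E
input #2, q=3, v=6: outcomes B1=T, B1=F, B2=T, B2=F, B3=F, B4=S, B6=T
input #3, q=-3, v=3: outcomes B1=T, B1=F, B2=T, B2=F, B3=F, B4=S, B6=T
input #4, q=3, v=2: outcomes B1=T, B1=F, B2=T, B2=F, B3=F, B4=S, B6=F, B7=F, B8=E
input #5, q=-1, v=2: outcomes B1=T, B1=F, B2=T, B2=F, B3=F, B4=S, B6=F, B7=F, B8=E
input #6, q=-1, v=1: outcomes B1=T, B1=F, B2=T, B2=F, B3=F, B4=S, B6=F, B7=F, B8=S
input #7, q=4, v=3: outcomes B1=T, B1=F, B2=T, B2=F, B3=F, B4=S, B6=T
input #8, q=-1, v=6: outcomes B1=T, B1=F, B2=T, B2=F, B3=F, B4=S, B6=T
input #9, q=1, v=7: outcomes B1=T, B1=F, B2=T, B2=F, B3=T, B4=E, B5=E
union over the pool: B1=T, B1=F, B2=T, B2=F, B3=T, B3=F, B4=S, B4=E, B5=E, B6=T, B6=F, B7=F, B8=S, B8=E
uncovered (2 of 16): B5=S, B7=T
Answer: 2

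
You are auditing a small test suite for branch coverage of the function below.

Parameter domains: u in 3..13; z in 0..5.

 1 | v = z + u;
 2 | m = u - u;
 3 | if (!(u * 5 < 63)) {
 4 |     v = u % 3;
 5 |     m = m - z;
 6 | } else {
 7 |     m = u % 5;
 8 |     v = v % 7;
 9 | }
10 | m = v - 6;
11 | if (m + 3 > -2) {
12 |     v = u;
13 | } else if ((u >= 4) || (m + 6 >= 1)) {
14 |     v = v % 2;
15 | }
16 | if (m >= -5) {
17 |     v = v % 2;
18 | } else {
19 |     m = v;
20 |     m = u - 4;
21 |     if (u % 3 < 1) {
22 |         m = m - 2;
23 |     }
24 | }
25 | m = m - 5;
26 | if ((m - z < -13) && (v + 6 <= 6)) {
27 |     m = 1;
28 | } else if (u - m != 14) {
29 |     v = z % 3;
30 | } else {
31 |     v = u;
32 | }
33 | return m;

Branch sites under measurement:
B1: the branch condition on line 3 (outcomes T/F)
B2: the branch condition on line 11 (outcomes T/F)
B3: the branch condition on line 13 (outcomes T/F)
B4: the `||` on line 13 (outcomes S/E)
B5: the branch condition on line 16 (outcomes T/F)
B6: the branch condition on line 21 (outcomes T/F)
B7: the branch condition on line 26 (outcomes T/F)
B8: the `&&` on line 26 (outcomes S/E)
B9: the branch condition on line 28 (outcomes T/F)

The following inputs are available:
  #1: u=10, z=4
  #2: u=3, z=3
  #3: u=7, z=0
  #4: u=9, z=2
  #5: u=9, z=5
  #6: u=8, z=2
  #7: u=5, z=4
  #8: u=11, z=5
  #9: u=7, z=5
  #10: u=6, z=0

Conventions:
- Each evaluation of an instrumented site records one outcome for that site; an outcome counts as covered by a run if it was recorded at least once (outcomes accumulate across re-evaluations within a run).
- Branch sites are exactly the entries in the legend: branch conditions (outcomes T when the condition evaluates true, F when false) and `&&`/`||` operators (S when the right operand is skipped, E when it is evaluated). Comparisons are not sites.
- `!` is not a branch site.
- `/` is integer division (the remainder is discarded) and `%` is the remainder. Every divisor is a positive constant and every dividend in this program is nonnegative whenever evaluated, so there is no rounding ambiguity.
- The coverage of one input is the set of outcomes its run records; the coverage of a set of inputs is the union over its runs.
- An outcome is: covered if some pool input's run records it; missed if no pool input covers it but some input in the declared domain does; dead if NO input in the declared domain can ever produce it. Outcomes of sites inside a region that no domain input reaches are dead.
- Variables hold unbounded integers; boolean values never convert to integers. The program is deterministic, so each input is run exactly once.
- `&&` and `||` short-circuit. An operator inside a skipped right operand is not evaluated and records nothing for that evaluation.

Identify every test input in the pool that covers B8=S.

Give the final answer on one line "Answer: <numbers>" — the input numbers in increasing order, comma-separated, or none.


input #1 (u=10, z=4): covers B8=S
input #2 (u=3, z=3): covers B8=S
input #3 (u=7, z=0): covers B8=S
input #4 (u=9, z=2): covers B8=S
input #5 (u=9, z=5): covers B8=S
input #6 (u=8, z=2): covers B8=S
input #7 (u=5, z=4): covers B8=S
input #8 (u=11, z=5): misses B8=S
input #9 (u=7, z=5): covers B8=S
input #10 (u=6, z=0): covers B8=S
Answer: 1, 2, 3, 4, 5, 6, 7, 9, 10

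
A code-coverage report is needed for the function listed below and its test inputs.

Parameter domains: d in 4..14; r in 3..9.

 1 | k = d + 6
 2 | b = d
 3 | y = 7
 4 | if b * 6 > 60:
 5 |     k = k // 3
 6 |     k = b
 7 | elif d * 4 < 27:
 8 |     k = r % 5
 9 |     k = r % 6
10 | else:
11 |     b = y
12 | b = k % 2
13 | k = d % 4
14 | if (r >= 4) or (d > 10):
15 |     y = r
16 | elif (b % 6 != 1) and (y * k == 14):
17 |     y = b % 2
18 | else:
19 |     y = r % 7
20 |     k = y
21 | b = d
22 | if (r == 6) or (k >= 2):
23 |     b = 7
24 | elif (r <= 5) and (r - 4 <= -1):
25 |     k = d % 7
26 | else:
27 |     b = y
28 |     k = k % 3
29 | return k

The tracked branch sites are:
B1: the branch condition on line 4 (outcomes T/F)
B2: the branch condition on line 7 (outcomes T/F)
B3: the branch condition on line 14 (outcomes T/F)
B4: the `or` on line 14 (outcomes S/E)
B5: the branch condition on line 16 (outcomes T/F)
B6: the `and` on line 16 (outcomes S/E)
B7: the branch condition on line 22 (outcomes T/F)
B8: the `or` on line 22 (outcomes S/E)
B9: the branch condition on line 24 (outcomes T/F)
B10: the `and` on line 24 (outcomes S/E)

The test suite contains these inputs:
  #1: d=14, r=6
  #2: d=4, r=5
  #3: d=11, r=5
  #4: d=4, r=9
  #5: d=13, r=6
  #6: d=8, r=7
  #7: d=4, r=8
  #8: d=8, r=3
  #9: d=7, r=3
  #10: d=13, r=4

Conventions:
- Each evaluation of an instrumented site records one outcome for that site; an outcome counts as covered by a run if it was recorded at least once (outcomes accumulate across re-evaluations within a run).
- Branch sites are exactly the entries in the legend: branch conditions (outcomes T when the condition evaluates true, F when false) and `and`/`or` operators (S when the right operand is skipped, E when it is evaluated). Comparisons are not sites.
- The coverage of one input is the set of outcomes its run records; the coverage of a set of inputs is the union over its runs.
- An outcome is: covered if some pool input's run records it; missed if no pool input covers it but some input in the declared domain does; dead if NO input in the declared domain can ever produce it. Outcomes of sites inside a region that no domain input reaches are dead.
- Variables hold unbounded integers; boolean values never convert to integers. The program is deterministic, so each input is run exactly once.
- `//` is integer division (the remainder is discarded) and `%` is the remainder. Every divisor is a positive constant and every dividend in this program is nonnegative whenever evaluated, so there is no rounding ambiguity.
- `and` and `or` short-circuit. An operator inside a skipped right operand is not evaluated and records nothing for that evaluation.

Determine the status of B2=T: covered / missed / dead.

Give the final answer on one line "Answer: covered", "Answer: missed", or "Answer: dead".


B2=T is recorded by pool input(s) 2, 4, 7 -> covered
Answer: covered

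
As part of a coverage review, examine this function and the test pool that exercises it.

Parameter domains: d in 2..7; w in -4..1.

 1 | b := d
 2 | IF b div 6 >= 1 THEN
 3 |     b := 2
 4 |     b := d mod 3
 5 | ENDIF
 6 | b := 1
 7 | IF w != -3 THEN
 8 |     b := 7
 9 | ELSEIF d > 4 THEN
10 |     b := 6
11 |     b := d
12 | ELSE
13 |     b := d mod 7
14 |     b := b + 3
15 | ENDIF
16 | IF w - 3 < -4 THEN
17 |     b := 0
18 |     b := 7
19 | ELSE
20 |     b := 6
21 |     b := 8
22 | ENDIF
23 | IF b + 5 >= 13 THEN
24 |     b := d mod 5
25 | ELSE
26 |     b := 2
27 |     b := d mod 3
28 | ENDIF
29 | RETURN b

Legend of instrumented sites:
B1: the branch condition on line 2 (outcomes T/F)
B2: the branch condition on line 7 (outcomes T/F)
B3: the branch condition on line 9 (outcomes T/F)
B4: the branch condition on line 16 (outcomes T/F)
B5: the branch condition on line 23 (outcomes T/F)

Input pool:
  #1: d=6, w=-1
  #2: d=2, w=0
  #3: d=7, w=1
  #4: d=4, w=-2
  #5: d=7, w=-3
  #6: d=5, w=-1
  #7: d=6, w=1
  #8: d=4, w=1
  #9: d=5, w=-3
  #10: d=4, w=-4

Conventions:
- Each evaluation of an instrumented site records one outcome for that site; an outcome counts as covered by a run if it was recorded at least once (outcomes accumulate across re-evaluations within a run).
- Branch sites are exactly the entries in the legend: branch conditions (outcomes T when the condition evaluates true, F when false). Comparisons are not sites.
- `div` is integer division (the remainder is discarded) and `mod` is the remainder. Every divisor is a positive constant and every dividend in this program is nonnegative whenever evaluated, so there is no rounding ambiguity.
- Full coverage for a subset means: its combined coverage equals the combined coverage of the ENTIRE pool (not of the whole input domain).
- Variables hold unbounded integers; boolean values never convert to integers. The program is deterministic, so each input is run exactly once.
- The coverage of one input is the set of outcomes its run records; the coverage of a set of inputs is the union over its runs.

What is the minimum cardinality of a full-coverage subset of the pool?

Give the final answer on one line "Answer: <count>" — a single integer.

test 1 (d=6, w=-1) hits B1=T, B2=T, B4=F, B5=T
test 2 (d=2, w=0) hits B1=F, B2=T, B4=F, B5=T
test 3 (d=7, w=1) hits B1=T, B2=T, B4=F, B5=T
test 4 (d=4, w=-2) hits B1=F, B2=T, B4=T, B5=F
test 5 (d=7, w=-3) hits B1=T, B2=F, B3=T, B4=T, B5=F
test 6 (d=5, w=-1) hits B1=F, B2=T, B4=F, B5=T
test 7 (d=6, w=1) hits B1=T, B2=T, B4=F, B5=T
test 8 (d=4, w=1) hits B1=F, B2=T, B4=F, B5=T
test 9 (d=5, w=-3) hits B1=F, B2=F, B3=T, B4=T, B5=F
test 10 (d=4, w=-4) hits B1=F, B2=T, B4=T, B5=F
pool-wide coverage (9 outcomes): B1=T, B1=F, B2=T, B2=F, B3=T, B4=T, B4=F, B5=T, B5=F
every size-1 subset falls short of the 9 outcomes (best: 5/9)
size 2: inputs {1, 9} cover all 9 outcomes, and no lexicographically smaller subset of this size does

Answer: 2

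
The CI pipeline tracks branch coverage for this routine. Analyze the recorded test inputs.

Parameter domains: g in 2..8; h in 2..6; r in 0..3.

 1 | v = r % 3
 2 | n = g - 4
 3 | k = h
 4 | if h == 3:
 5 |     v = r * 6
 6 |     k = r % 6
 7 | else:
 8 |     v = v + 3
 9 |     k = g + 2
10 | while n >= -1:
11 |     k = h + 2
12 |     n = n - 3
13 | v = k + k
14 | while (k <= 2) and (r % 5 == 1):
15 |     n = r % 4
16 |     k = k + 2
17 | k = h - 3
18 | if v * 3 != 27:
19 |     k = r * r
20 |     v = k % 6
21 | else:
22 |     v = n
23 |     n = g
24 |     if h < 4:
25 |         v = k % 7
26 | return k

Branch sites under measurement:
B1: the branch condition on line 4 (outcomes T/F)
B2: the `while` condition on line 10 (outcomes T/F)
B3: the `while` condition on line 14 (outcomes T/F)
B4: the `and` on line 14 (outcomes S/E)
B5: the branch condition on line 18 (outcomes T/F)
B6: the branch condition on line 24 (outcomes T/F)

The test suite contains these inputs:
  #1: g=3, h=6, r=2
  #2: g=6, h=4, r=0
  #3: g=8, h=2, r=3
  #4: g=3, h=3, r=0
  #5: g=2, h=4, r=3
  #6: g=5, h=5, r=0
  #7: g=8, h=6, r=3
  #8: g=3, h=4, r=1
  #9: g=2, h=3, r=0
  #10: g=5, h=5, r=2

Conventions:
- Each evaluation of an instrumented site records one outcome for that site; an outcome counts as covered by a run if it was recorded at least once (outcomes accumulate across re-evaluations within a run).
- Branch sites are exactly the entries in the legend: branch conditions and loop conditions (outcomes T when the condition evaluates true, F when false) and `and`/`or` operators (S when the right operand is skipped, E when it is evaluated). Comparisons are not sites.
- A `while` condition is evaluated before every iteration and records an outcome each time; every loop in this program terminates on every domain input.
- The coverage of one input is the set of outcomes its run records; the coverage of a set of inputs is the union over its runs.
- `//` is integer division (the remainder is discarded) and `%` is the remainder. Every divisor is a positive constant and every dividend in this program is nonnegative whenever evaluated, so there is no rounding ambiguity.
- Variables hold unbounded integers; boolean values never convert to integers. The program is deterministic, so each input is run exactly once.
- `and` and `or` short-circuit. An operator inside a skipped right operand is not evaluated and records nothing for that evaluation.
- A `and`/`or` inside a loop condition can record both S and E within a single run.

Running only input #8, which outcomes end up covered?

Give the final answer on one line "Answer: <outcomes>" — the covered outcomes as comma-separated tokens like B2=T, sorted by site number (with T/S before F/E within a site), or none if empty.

Running input #8 (g=3, h=4, r=1), event by event:
  B1->F, B2->T, B2->F, B4->S, B3->F, B5->T
distinct outcomes covered: B1=F, B2=T, B2=F, B3=F, B4=S, B5=T

Answer: B1=F, B2=T, B2=F, B3=F, B4=S, B5=T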